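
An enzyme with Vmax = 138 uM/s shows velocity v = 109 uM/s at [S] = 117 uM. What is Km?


Km = [S] * (Vmax - v) / v
Km = 117 * (138 - 109) / 109
Km = 31.1284 uM

31.1284 uM


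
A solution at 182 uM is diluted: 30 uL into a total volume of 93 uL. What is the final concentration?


C2 = C1 * V1 / V2
C2 = 182 * 30 / 93
C2 = 58.7097 uM

58.7097 uM


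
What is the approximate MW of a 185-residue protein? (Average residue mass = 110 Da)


MW = n_residues * 110 Da
MW = 185 * 110
MW = 20350 Da

20350 Da


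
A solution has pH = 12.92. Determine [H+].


[H+] = 10^(-pH)
[H+] = 10^(-12.92)
[H+] = 1.202e-13 M

1.202e-13 M


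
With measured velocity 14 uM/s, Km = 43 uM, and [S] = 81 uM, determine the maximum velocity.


Vmax = v * (Km + [S]) / [S]
Vmax = 14 * (43 + 81) / 81
Vmax = 21.4321 uM/s

21.4321 uM/s


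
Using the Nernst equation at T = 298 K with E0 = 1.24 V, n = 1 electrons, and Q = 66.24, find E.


E = E0 - (RT/nF) * ln(Q)
E = 1.24 - (8.314 * 298 / (1 * 96485)) * ln(66.24)
E = 1.1323 V

1.1323 V


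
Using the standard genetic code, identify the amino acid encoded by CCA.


Standard genetic code lookup.
Codon CCA -> Pro

Pro


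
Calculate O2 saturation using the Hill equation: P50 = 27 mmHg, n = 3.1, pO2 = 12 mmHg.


Y = pO2^n / (P50^n + pO2^n)
Y = 12^3.1 / (27^3.1 + 12^3.1)
Y = 7.49%

7.49%


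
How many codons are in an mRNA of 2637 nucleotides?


codons = nucleotides / 3
codons = 2637 / 3 = 879

879


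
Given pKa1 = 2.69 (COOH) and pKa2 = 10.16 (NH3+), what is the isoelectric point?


pI = (pKa1 + pKa2) / 2
pI = (2.69 + 10.16) / 2
pI = 6.425

6.425


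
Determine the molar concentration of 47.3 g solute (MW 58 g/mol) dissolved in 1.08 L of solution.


C = (mass / MW) / volume
C = (47.3 / 58) / 1.08
C = 0.7551 M

0.7551 M


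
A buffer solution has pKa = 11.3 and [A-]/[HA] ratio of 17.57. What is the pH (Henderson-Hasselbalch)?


pH = pKa + log10([A-]/[HA])
pH = 11.3 + log10(17.57)
pH = 12.5448

12.5448


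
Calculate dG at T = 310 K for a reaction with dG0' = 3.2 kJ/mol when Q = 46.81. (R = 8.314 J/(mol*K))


dG = dG0' + RT * ln(Q) / 1000
dG = 3.2 + 8.314 * 310 * ln(46.81) / 1000
dG = 13.1127 kJ/mol

13.1127 kJ/mol


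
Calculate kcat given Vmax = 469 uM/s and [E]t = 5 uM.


kcat = Vmax / [E]t
kcat = 469 / 5
kcat = 93.8 s^-1

93.8 s^-1


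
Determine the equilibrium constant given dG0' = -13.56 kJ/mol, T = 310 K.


Keq = exp(-dG0 * 1000 / (R * T))
Keq = exp(-(-13.56) * 1000 / (8.314 * 310))
Keq = 192.72

192.72


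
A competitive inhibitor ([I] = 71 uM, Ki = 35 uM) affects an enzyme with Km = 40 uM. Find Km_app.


Km_app = Km * (1 + [I]/Ki)
Km_app = 40 * (1 + 71/35)
Km_app = 121.1429 uM

121.1429 uM


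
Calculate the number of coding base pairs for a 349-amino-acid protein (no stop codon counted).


Each amino acid = 1 codon = 3 bp
bp = 349 * 3 = 1047 bp

1047 bp


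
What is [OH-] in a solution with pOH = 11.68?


[OH-] = 10^(-pOH)
[OH-] = 10^(-11.68)
[OH-] = 2.089e-12 M

2.089e-12 M


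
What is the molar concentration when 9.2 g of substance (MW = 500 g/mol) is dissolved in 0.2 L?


C = (mass / MW) / volume
C = (9.2 / 500) / 0.2
C = 0.092 M

0.092 M


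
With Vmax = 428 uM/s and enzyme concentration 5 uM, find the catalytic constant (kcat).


kcat = Vmax / [E]t
kcat = 428 / 5
kcat = 85.6 s^-1

85.6 s^-1


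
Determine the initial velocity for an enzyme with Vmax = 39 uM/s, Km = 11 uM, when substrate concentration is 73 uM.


v = Vmax * [S] / (Km + [S])
v = 39 * 73 / (11 + 73)
v = 33.8929 uM/s

33.8929 uM/s


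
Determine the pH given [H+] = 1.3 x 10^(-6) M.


pH = -log10([H+])
pH = -log10(1.3 x 10^(-6))
pH = 5.8861

5.8861


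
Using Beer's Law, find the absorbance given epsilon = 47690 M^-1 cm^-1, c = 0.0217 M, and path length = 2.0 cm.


A = epsilon * c * l
A = 47690 * 0.0217 * 2.0
A = 2069.746

2069.746


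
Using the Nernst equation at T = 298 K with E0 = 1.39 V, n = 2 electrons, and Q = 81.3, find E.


E = E0 - (RT/nF) * ln(Q)
E = 1.39 - (8.314 * 298 / (2 * 96485)) * ln(81.3)
E = 1.3335 V

1.3335 V


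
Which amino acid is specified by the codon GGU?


Standard genetic code lookup.
Codon GGU -> Gly

Gly


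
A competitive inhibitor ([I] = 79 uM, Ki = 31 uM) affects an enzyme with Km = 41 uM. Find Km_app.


Km_app = Km * (1 + [I]/Ki)
Km_app = 41 * (1 + 79/31)
Km_app = 145.4839 uM

145.4839 uM


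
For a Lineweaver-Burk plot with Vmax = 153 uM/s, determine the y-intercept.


y-intercept = 1/Vmax
= 1/153
= 0.0065 s/uM

0.0065 s/uM


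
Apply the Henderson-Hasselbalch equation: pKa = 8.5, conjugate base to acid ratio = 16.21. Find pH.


pH = pKa + log10([A-]/[HA])
pH = 8.5 + log10(16.21)
pH = 9.7098

9.7098


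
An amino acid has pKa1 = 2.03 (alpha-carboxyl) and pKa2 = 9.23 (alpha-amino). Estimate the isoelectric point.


pI = (pKa1 + pKa2) / 2
pI = (2.03 + 9.23) / 2
pI = 5.63

5.63


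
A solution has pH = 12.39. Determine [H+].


[H+] = 10^(-pH)
[H+] = 10^(-12.39)
[H+] = 4.074e-13 M

4.074e-13 M


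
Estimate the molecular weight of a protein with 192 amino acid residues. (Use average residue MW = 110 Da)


MW = n_residues * 110 Da
MW = 192 * 110
MW = 21120 Da

21120 Da


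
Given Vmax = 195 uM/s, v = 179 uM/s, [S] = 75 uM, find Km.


Km = [S] * (Vmax - v) / v
Km = 75 * (195 - 179) / 179
Km = 6.7039 uM

6.7039 uM


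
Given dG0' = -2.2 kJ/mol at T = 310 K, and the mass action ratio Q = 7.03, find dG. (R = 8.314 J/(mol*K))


dG = dG0' + RT * ln(Q) / 1000
dG = -2.2 + 8.314 * 310 * ln(7.03) / 1000
dG = 2.8263 kJ/mol

2.8263 kJ/mol


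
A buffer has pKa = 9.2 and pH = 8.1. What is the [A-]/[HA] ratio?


[A-]/[HA] = 10^(pH - pKa)
= 10^(8.1 - 9.2)
= 0.0794

0.0794


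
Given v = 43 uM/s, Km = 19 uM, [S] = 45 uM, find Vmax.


Vmax = v * (Km + [S]) / [S]
Vmax = 43 * (19 + 45) / 45
Vmax = 61.1556 uM/s

61.1556 uM/s


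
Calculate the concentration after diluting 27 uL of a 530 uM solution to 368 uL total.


C2 = C1 * V1 / V2
C2 = 530 * 27 / 368
C2 = 38.8859 uM

38.8859 uM


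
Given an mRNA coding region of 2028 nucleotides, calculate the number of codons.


codons = nucleotides / 3
codons = 2028 / 3 = 676

676


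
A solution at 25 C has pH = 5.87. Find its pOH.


pOH = 14 - pH
pOH = 14 - 5.87
pOH = 8.13

8.13


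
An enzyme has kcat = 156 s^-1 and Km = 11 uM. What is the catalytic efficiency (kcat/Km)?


Catalytic efficiency = kcat / Km
= 156 / 11
= 14.1818 uM^-1*s^-1

14.1818 uM^-1*s^-1


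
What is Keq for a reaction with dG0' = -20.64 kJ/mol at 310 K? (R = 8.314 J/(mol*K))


Keq = exp(-dG0 * 1000 / (R * T))
Keq = exp(-(-20.64) * 1000 / (8.314 * 310))
Keq = 3005.6724

3005.6724


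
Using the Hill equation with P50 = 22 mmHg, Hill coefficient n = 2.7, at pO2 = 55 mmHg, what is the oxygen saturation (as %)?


Y = pO2^n / (P50^n + pO2^n)
Y = 55^2.7 / (22^2.7 + 55^2.7)
Y = 92.23%

92.23%


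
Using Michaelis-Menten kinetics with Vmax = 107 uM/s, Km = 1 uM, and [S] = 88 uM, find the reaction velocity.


v = Vmax * [S] / (Km + [S])
v = 107 * 88 / (1 + 88)
v = 105.7978 uM/s

105.7978 uM/s


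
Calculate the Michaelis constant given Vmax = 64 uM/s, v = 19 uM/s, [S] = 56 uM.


Km = [S] * (Vmax - v) / v
Km = 56 * (64 - 19) / 19
Km = 132.6316 uM

132.6316 uM


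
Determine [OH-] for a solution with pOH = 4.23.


[OH-] = 10^(-pOH)
[OH-] = 10^(-4.23)
[OH-] = 5.888e-05 M

5.888e-05 M


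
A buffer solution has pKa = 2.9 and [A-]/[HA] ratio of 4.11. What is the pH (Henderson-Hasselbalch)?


pH = pKa + log10([A-]/[HA])
pH = 2.9 + log10(4.11)
pH = 3.5138

3.5138


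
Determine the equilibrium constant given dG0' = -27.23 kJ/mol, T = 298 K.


Keq = exp(-dG0 * 1000 / (R * T))
Keq = exp(-(-27.23) * 1000 / (8.314 * 298))
Keq = 59313.8942

59313.8942


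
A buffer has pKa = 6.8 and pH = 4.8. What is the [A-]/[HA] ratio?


[A-]/[HA] = 10^(pH - pKa)
= 10^(4.8 - 6.8)
= 0.01

0.01


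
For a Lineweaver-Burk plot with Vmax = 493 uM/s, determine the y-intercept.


y-intercept = 1/Vmax
= 1/493
= 0.002 s/uM

0.002 s/uM


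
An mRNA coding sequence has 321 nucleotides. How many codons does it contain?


codons = nucleotides / 3
codons = 321 / 3 = 107

107


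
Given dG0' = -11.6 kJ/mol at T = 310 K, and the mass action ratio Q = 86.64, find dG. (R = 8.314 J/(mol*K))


dG = dG0' + RT * ln(Q) / 1000
dG = -11.6 + 8.314 * 310 * ln(86.64) / 1000
dG = -0.1005 kJ/mol

-0.1005 kJ/mol


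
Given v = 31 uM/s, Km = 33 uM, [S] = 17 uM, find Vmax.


Vmax = v * (Km + [S]) / [S]
Vmax = 31 * (33 + 17) / 17
Vmax = 91.1765 uM/s

91.1765 uM/s


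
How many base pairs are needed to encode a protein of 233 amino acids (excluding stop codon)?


Each amino acid = 1 codon = 3 bp
bp = 233 * 3 = 699 bp

699 bp


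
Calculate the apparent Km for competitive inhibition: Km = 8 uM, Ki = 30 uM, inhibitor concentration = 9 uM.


Km_app = Km * (1 + [I]/Ki)
Km_app = 8 * (1 + 9/30)
Km_app = 10.4 uM

10.4 uM


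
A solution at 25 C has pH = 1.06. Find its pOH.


pOH = 14 - pH
pOH = 14 - 1.06
pOH = 12.94

12.94


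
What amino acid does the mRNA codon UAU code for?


Standard genetic code lookup.
Codon UAU -> Tyr

Tyr


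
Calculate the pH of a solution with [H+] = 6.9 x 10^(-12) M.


pH = -log10([H+])
pH = -log10(6.9 x 10^(-12))
pH = 11.1612

11.1612


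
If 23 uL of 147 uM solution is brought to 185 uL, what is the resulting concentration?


C2 = C1 * V1 / V2
C2 = 147 * 23 / 185
C2 = 18.2757 uM

18.2757 uM


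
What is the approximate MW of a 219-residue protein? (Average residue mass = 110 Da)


MW = n_residues * 110 Da
MW = 219 * 110
MW = 24090 Da

24090 Da


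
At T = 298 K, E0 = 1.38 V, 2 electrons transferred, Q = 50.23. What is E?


E = E0 - (RT/nF) * ln(Q)
E = 1.38 - (8.314 * 298 / (2 * 96485)) * ln(50.23)
E = 1.3297 V

1.3297 V


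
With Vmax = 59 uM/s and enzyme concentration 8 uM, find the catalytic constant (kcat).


kcat = Vmax / [E]t
kcat = 59 / 8
kcat = 7.375 s^-1

7.375 s^-1


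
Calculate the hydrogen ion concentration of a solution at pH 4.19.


[H+] = 10^(-pH)
[H+] = 10^(-4.19)
[H+] = 6.457e-05 M

6.457e-05 M


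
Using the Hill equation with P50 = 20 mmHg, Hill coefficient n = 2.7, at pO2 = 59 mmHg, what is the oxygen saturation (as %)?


Y = pO2^n / (P50^n + pO2^n)
Y = 59^2.7 / (20^2.7 + 59^2.7)
Y = 94.89%

94.89%


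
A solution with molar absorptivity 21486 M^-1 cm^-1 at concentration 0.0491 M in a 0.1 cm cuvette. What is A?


A = epsilon * c * l
A = 21486 * 0.0491 * 0.1
A = 105.4963

105.4963


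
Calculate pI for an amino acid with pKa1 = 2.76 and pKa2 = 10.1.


pI = (pKa1 + pKa2) / 2
pI = (2.76 + 10.1) / 2
pI = 6.43

6.43


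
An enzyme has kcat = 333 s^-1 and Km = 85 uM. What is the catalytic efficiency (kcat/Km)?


Catalytic efficiency = kcat / Km
= 333 / 85
= 3.9176 uM^-1*s^-1

3.9176 uM^-1*s^-1


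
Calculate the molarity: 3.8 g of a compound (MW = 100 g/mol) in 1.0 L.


C = (mass / MW) / volume
C = (3.8 / 100) / 1.0
C = 0.038 M

0.038 M


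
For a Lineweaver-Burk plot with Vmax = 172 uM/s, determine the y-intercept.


y-intercept = 1/Vmax
= 1/172
= 0.0058 s/uM

0.0058 s/uM


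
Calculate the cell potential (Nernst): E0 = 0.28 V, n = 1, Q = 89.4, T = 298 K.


E = E0 - (RT/nF) * ln(Q)
E = 0.28 - (8.314 * 298 / (1 * 96485)) * ln(89.4)
E = 0.1646 V

0.1646 V


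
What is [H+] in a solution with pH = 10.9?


[H+] = 10^(-pH)
[H+] = 10^(-10.9)
[H+] = 1.259e-11 M

1.259e-11 M


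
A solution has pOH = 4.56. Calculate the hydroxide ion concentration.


[OH-] = 10^(-pOH)
[OH-] = 10^(-4.56)
[OH-] = 2.754e-05 M

2.754e-05 M


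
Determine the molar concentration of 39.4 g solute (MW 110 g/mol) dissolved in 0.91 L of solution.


C = (mass / MW) / volume
C = (39.4 / 110) / 0.91
C = 0.3936 M

0.3936 M


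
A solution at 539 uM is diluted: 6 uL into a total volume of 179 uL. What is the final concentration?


C2 = C1 * V1 / V2
C2 = 539 * 6 / 179
C2 = 18.067 uM

18.067 uM


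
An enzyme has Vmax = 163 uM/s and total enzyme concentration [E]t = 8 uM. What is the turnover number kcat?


kcat = Vmax / [E]t
kcat = 163 / 8
kcat = 20.375 s^-1

20.375 s^-1


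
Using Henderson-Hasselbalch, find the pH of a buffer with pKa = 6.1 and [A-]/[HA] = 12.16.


pH = pKa + log10([A-]/[HA])
pH = 6.1 + log10(12.16)
pH = 7.1849

7.1849


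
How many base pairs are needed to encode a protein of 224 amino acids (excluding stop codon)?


Each amino acid = 1 codon = 3 bp
bp = 224 * 3 = 672 bp

672 bp


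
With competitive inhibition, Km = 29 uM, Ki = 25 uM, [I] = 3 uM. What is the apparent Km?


Km_app = Km * (1 + [I]/Ki)
Km_app = 29 * (1 + 3/25)
Km_app = 32.48 uM

32.48 uM


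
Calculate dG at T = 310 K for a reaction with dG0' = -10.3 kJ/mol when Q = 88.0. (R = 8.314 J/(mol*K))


dG = dG0' + RT * ln(Q) / 1000
dG = -10.3 + 8.314 * 310 * ln(88.0) / 1000
dG = 1.2396 kJ/mol

1.2396 kJ/mol


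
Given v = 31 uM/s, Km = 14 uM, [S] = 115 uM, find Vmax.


Vmax = v * (Km + [S]) / [S]
Vmax = 31 * (14 + 115) / 115
Vmax = 34.7739 uM/s

34.7739 uM/s


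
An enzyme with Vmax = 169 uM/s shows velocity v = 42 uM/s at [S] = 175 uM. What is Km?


Km = [S] * (Vmax - v) / v
Km = 175 * (169 - 42) / 42
Km = 529.1667 uM

529.1667 uM


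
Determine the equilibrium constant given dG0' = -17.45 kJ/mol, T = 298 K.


Keq = exp(-dG0 * 1000 / (R * T))
Keq = exp(-(-17.45) * 1000 / (8.314 * 298))
Keq = 1145.0297

1145.0297


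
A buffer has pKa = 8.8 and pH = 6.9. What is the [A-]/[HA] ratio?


[A-]/[HA] = 10^(pH - pKa)
= 10^(6.9 - 8.8)
= 0.0126

0.0126


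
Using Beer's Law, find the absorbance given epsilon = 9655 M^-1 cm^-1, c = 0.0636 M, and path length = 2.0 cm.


A = epsilon * c * l
A = 9655 * 0.0636 * 2.0
A = 1228.116

1228.116


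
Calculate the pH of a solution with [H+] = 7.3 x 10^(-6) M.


pH = -log10([H+])
pH = -log10(7.3 x 10^(-6))
pH = 5.1367

5.1367


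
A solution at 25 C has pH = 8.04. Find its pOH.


pOH = 14 - pH
pOH = 14 - 8.04
pOH = 5.96

5.96


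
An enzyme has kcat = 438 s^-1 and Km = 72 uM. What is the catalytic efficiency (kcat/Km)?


Catalytic efficiency = kcat / Km
= 438 / 72
= 6.0833 uM^-1*s^-1

6.0833 uM^-1*s^-1


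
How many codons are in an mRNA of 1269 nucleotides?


codons = nucleotides / 3
codons = 1269 / 3 = 423

423


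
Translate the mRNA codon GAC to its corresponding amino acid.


Standard genetic code lookup.
Codon GAC -> Asp

Asp


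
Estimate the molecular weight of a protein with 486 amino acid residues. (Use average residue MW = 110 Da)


MW = n_residues * 110 Da
MW = 486 * 110
MW = 53460 Da

53460 Da


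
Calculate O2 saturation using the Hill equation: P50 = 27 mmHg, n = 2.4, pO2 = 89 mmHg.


Y = pO2^n / (P50^n + pO2^n)
Y = 89^2.4 / (27^2.4 + 89^2.4)
Y = 94.6%

94.6%


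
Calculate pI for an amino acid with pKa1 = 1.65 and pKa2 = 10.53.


pI = (pKa1 + pKa2) / 2
pI = (1.65 + 10.53) / 2
pI = 6.09

6.09


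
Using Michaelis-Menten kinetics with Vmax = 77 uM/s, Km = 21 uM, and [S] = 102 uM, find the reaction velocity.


v = Vmax * [S] / (Km + [S])
v = 77 * 102 / (21 + 102)
v = 63.8537 uM/s

63.8537 uM/s


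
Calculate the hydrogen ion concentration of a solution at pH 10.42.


[H+] = 10^(-pH)
[H+] = 10^(-10.42)
[H+] = 3.802e-11 M

3.802e-11 M


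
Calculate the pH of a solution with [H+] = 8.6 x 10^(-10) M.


pH = -log10([H+])
pH = -log10(8.6 x 10^(-10))
pH = 9.0655

9.0655


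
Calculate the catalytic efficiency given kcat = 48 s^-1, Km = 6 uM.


Catalytic efficiency = kcat / Km
= 48 / 6
= 8.0 uM^-1*s^-1

8.0 uM^-1*s^-1


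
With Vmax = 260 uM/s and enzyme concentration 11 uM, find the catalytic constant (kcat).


kcat = Vmax / [E]t
kcat = 260 / 11
kcat = 23.6364 s^-1

23.6364 s^-1


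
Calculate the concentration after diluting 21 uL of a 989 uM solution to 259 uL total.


C2 = C1 * V1 / V2
C2 = 989 * 21 / 259
C2 = 80.1892 uM

80.1892 uM


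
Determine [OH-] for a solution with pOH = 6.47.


[OH-] = 10^(-pOH)
[OH-] = 10^(-6.47)
[OH-] = 3.388e-07 M

3.388e-07 M


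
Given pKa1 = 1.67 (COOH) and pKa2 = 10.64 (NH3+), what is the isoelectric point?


pI = (pKa1 + pKa2) / 2
pI = (1.67 + 10.64) / 2
pI = 6.155

6.155


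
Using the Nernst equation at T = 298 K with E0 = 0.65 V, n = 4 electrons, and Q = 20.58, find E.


E = E0 - (RT/nF) * ln(Q)
E = 0.65 - (8.314 * 298 / (4 * 96485)) * ln(20.58)
E = 0.6306 V

0.6306 V


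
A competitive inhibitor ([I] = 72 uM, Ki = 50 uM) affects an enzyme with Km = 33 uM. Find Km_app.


Km_app = Km * (1 + [I]/Ki)
Km_app = 33 * (1 + 72/50)
Km_app = 80.52 uM

80.52 uM


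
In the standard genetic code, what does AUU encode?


Standard genetic code lookup.
Codon AUU -> Ile

Ile


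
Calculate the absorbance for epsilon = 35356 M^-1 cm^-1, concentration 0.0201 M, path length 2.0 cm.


A = epsilon * c * l
A = 35356 * 0.0201 * 2.0
A = 1421.3112

1421.3112


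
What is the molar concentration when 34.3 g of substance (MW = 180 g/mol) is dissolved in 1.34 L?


C = (mass / MW) / volume
C = (34.3 / 180) / 1.34
C = 0.1422 M

0.1422 M


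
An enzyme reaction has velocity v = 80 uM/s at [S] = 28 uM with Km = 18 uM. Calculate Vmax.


Vmax = v * (Km + [S]) / [S]
Vmax = 80 * (18 + 28) / 28
Vmax = 131.4286 uM/s

131.4286 uM/s


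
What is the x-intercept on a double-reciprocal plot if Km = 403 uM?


x-intercept = -1/Km
= -1/403
= -0.0025 1/uM

-0.0025 1/uM


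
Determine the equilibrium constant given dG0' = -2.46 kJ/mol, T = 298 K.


Keq = exp(-dG0 * 1000 / (R * T))
Keq = exp(-(-2.46) * 1000 / (8.314 * 298))
Keq = 2.6991

2.6991


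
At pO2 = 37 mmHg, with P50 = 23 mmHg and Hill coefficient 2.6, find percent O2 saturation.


Y = pO2^n / (P50^n + pO2^n)
Y = 37^2.6 / (23^2.6 + 37^2.6)
Y = 77.49%

77.49%


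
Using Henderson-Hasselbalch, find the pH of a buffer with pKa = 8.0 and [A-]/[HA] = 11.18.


pH = pKa + log10([A-]/[HA])
pH = 8.0 + log10(11.18)
pH = 9.0484

9.0484


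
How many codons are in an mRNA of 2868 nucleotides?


codons = nucleotides / 3
codons = 2868 / 3 = 956

956


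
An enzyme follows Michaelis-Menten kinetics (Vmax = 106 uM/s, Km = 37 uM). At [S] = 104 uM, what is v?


v = Vmax * [S] / (Km + [S])
v = 106 * 104 / (37 + 104)
v = 78.1844 uM/s

78.1844 uM/s


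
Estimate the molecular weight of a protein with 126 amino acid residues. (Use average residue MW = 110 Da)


MW = n_residues * 110 Da
MW = 126 * 110
MW = 13860 Da

13860 Da


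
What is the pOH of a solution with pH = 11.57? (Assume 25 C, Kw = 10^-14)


pOH = 14 - pH
pOH = 14 - 11.57
pOH = 2.43

2.43


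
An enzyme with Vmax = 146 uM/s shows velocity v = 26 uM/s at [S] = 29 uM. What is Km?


Km = [S] * (Vmax - v) / v
Km = 29 * (146 - 26) / 26
Km = 133.8462 uM

133.8462 uM


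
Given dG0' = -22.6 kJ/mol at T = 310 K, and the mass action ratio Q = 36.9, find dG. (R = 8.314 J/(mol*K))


dG = dG0' + RT * ln(Q) / 1000
dG = -22.6 + 8.314 * 310 * ln(36.9) / 1000
dG = -13.3004 kJ/mol

-13.3004 kJ/mol


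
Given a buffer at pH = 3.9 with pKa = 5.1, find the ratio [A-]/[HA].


[A-]/[HA] = 10^(pH - pKa)
= 10^(3.9 - 5.1)
= 0.0631

0.0631


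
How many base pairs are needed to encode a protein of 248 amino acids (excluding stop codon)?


Each amino acid = 1 codon = 3 bp
bp = 248 * 3 = 744 bp

744 bp


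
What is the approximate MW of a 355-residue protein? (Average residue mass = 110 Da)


MW = n_residues * 110 Da
MW = 355 * 110
MW = 39050 Da

39050 Da


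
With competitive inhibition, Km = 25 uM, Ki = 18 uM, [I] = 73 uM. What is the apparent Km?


Km_app = Km * (1 + [I]/Ki)
Km_app = 25 * (1 + 73/18)
Km_app = 126.3889 uM

126.3889 uM


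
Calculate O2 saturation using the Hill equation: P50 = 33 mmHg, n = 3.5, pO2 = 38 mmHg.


Y = pO2^n / (P50^n + pO2^n)
Y = 38^3.5 / (33^3.5 + 38^3.5)
Y = 62.1%

62.1%


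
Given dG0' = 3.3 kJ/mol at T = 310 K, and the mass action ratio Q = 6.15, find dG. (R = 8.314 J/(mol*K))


dG = dG0' + RT * ln(Q) / 1000
dG = 3.3 + 8.314 * 310 * ln(6.15) / 1000
dG = 7.9816 kJ/mol

7.9816 kJ/mol


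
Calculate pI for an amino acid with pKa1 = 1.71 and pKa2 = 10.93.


pI = (pKa1 + pKa2) / 2
pI = (1.71 + 10.93) / 2
pI = 6.32

6.32


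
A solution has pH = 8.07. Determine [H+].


[H+] = 10^(-pH)
[H+] = 10^(-8.07)
[H+] = 8.511e-09 M

8.511e-09 M


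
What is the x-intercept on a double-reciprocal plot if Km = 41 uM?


x-intercept = -1/Km
= -1/41
= -0.0244 1/uM

-0.0244 1/uM


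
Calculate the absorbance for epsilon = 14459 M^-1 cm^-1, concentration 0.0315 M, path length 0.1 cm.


A = epsilon * c * l
A = 14459 * 0.0315 * 0.1
A = 45.5459

45.5459


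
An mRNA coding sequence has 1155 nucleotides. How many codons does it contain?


codons = nucleotides / 3
codons = 1155 / 3 = 385

385


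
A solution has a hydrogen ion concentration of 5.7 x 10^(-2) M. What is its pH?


pH = -log10([H+])
pH = -log10(5.7 x 10^(-2))
pH = 1.2441

1.2441


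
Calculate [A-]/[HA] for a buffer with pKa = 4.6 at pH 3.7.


[A-]/[HA] = 10^(pH - pKa)
= 10^(3.7 - 4.6)
= 0.1259

0.1259


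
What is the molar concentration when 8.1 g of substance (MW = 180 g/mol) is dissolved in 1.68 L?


C = (mass / MW) / volume
C = (8.1 / 180) / 1.68
C = 0.0268 M

0.0268 M


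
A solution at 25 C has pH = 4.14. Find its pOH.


pOH = 14 - pH
pOH = 14 - 4.14
pOH = 9.86

9.86


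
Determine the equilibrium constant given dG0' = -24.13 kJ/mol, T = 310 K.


Keq = exp(-dG0 * 1000 / (R * T))
Keq = exp(-(-24.13) * 1000 / (8.314 * 310))
Keq = 11641.899

11641.899


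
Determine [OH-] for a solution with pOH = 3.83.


[OH-] = 10^(-pOH)
[OH-] = 10^(-3.83)
[OH-] = 1.479e-04 M

1.479e-04 M


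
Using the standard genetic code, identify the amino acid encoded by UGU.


Standard genetic code lookup.
Codon UGU -> Cys

Cys


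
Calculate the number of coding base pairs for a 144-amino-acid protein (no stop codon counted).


Each amino acid = 1 codon = 3 bp
bp = 144 * 3 = 432 bp

432 bp


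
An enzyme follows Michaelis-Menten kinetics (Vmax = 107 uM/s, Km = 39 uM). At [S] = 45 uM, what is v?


v = Vmax * [S] / (Km + [S])
v = 107 * 45 / (39 + 45)
v = 57.3214 uM/s

57.3214 uM/s


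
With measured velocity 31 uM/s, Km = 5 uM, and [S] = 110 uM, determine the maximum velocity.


Vmax = v * (Km + [S]) / [S]
Vmax = 31 * (5 + 110) / 110
Vmax = 32.4091 uM/s

32.4091 uM/s


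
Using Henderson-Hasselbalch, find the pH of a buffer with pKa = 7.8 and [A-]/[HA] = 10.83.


pH = pKa + log10([A-]/[HA])
pH = 7.8 + log10(10.83)
pH = 8.8346

8.8346


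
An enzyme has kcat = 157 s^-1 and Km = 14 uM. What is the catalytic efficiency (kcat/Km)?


Catalytic efficiency = kcat / Km
= 157 / 14
= 11.2143 uM^-1*s^-1

11.2143 uM^-1*s^-1


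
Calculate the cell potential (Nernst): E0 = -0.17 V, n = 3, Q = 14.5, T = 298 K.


E = E0 - (RT/nF) * ln(Q)
E = -0.17 - (8.314 * 298 / (3 * 96485)) * ln(14.5)
E = -0.1929 V

-0.1929 V


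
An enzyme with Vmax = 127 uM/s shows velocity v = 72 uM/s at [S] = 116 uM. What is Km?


Km = [S] * (Vmax - v) / v
Km = 116 * (127 - 72) / 72
Km = 88.6111 uM

88.6111 uM


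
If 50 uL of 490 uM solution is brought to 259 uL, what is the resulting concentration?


C2 = C1 * V1 / V2
C2 = 490 * 50 / 259
C2 = 94.5946 uM

94.5946 uM


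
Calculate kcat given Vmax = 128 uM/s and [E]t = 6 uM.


kcat = Vmax / [E]t
kcat = 128 / 6
kcat = 21.3333 s^-1

21.3333 s^-1


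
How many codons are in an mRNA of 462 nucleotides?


codons = nucleotides / 3
codons = 462 / 3 = 154

154


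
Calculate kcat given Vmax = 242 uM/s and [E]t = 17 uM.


kcat = Vmax / [E]t
kcat = 242 / 17
kcat = 14.2353 s^-1

14.2353 s^-1


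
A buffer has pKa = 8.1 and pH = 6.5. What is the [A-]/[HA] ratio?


[A-]/[HA] = 10^(pH - pKa)
= 10^(6.5 - 8.1)
= 0.0251

0.0251


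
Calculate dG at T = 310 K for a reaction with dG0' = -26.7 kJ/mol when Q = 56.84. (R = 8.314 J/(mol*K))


dG = dG0' + RT * ln(Q) / 1000
dG = -26.7 + 8.314 * 310 * ln(56.84) / 1000
dG = -16.2869 kJ/mol

-16.2869 kJ/mol


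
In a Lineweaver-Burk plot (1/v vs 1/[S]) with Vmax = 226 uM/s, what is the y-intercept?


y-intercept = 1/Vmax
= 1/226
= 0.0044 s/uM

0.0044 s/uM


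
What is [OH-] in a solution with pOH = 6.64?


[OH-] = 10^(-pOH)
[OH-] = 10^(-6.64)
[OH-] = 2.291e-07 M

2.291e-07 M


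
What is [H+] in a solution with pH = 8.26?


[H+] = 10^(-pH)
[H+] = 10^(-8.26)
[H+] = 5.495e-09 M

5.495e-09 M


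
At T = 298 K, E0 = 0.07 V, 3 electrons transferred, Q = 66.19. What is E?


E = E0 - (RT/nF) * ln(Q)
E = 0.07 - (8.314 * 298 / (3 * 96485)) * ln(66.19)
E = 0.0341 V

0.0341 V


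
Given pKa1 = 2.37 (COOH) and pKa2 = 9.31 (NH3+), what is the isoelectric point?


pI = (pKa1 + pKa2) / 2
pI = (2.37 + 9.31) / 2
pI = 5.84

5.84


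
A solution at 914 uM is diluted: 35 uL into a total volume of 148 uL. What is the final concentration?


C2 = C1 * V1 / V2
C2 = 914 * 35 / 148
C2 = 216.1486 uM

216.1486 uM


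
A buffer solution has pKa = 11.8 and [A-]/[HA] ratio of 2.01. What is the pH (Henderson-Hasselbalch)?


pH = pKa + log10([A-]/[HA])
pH = 11.8 + log10(2.01)
pH = 12.1032

12.1032


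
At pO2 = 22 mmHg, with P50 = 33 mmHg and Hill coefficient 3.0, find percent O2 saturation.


Y = pO2^n / (P50^n + pO2^n)
Y = 22^3.0 / (33^3.0 + 22^3.0)
Y = 22.86%

22.86%


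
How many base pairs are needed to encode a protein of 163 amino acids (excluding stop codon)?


Each amino acid = 1 codon = 3 bp
bp = 163 * 3 = 489 bp

489 bp


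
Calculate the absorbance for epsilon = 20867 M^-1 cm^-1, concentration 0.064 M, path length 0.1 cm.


A = epsilon * c * l
A = 20867 * 0.064 * 0.1
A = 133.5488

133.5488


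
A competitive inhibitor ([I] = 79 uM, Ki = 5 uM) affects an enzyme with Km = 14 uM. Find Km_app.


Km_app = Km * (1 + [I]/Ki)
Km_app = 14 * (1 + 79/5)
Km_app = 235.2 uM

235.2 uM


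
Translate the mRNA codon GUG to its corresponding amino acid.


Standard genetic code lookup.
Codon GUG -> Val

Val


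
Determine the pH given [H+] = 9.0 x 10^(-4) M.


pH = -log10([H+])
pH = -log10(9.0 x 10^(-4))
pH = 3.0458

3.0458


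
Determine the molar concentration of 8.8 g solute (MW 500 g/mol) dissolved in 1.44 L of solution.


C = (mass / MW) / volume
C = (8.8 / 500) / 1.44
C = 0.0122 M

0.0122 M


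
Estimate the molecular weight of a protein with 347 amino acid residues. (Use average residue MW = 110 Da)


MW = n_residues * 110 Da
MW = 347 * 110
MW = 38170 Da

38170 Da


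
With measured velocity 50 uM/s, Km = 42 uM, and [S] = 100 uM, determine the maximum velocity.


Vmax = v * (Km + [S]) / [S]
Vmax = 50 * (42 + 100) / 100
Vmax = 71.0 uM/s

71.0 uM/s


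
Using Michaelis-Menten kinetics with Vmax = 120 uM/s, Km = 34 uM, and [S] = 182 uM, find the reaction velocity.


v = Vmax * [S] / (Km + [S])
v = 120 * 182 / (34 + 182)
v = 101.1111 uM/s

101.1111 uM/s


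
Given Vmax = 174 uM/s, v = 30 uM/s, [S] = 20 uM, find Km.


Km = [S] * (Vmax - v) / v
Km = 20 * (174 - 30) / 30
Km = 96.0 uM

96.0 uM


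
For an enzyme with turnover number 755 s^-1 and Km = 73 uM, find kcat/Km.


Catalytic efficiency = kcat / Km
= 755 / 73
= 10.3425 uM^-1*s^-1

10.3425 uM^-1*s^-1


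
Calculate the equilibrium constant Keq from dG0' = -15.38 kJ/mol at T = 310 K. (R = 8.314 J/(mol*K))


Keq = exp(-dG0 * 1000 / (R * T))
Keq = exp(-(-15.38) * 1000 / (8.314 * 310))
Keq = 390.4862

390.4862


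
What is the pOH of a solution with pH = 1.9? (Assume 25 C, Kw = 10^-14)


pOH = 14 - pH
pOH = 14 - 1.9
pOH = 12.1

12.1


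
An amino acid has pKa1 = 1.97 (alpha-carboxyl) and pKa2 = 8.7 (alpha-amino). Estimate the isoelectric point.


pI = (pKa1 + pKa2) / 2
pI = (1.97 + 8.7) / 2
pI = 5.335

5.335


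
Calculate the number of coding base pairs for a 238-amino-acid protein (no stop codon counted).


Each amino acid = 1 codon = 3 bp
bp = 238 * 3 = 714 bp

714 bp


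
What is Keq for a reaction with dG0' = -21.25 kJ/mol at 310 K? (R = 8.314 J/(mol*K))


Keq = exp(-dG0 * 1000 / (R * T))
Keq = exp(-(-21.25) * 1000 / (8.314 * 310))
Keq = 3808.2868

3808.2868


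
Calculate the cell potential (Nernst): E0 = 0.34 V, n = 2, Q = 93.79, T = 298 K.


E = E0 - (RT/nF) * ln(Q)
E = 0.34 - (8.314 * 298 / (2 * 96485)) * ln(93.79)
E = 0.2817 V

0.2817 V


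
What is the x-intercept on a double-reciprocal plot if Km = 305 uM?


x-intercept = -1/Km
= -1/305
= -0.0033 1/uM

-0.0033 1/uM


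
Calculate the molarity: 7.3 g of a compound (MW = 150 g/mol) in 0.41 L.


C = (mass / MW) / volume
C = (7.3 / 150) / 0.41
C = 0.1187 M

0.1187 M


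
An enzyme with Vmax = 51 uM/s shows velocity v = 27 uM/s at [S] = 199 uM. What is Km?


Km = [S] * (Vmax - v) / v
Km = 199 * (51 - 27) / 27
Km = 176.8889 uM

176.8889 uM


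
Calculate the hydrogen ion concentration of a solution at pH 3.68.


[H+] = 10^(-pH)
[H+] = 10^(-3.68)
[H+] = 2.089e-04 M

2.089e-04 M


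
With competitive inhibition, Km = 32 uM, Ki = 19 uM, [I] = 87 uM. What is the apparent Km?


Km_app = Km * (1 + [I]/Ki)
Km_app = 32 * (1 + 87/19)
Km_app = 178.5263 uM

178.5263 uM


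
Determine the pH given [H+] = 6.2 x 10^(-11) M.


pH = -log10([H+])
pH = -log10(6.2 x 10^(-11))
pH = 10.2076

10.2076


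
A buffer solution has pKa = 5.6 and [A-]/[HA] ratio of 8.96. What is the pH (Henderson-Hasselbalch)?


pH = pKa + log10([A-]/[HA])
pH = 5.6 + log10(8.96)
pH = 6.5523

6.5523


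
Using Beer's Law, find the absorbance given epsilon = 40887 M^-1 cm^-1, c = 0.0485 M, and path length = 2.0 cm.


A = epsilon * c * l
A = 40887 * 0.0485 * 2.0
A = 3966.039

3966.039


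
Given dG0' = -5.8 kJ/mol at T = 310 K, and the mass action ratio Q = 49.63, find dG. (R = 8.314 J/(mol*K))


dG = dG0' + RT * ln(Q) / 1000
dG = -5.8 + 8.314 * 310 * ln(49.63) / 1000
dG = 4.2635 kJ/mol

4.2635 kJ/mol


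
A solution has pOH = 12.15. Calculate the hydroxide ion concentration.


[OH-] = 10^(-pOH)
[OH-] = 10^(-12.15)
[OH-] = 7.079e-13 M

7.079e-13 M


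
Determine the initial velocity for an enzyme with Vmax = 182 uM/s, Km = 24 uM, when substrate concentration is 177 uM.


v = Vmax * [S] / (Km + [S])
v = 182 * 177 / (24 + 177)
v = 160.2687 uM/s

160.2687 uM/s


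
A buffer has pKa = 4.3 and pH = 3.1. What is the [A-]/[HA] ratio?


[A-]/[HA] = 10^(pH - pKa)
= 10^(3.1 - 4.3)
= 0.0631

0.0631


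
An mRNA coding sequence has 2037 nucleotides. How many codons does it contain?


codons = nucleotides / 3
codons = 2037 / 3 = 679

679


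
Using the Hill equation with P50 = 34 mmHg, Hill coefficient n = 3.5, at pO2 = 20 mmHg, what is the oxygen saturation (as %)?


Y = pO2^n / (P50^n + pO2^n)
Y = 20^3.5 / (34^3.5 + 20^3.5)
Y = 13.5%

13.5%


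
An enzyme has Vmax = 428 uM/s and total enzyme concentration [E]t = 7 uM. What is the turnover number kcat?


kcat = Vmax / [E]t
kcat = 428 / 7
kcat = 61.1429 s^-1

61.1429 s^-1


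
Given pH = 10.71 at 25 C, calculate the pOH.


pOH = 14 - pH
pOH = 14 - 10.71
pOH = 3.29

3.29


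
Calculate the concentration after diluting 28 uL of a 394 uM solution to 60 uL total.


C2 = C1 * V1 / V2
C2 = 394 * 28 / 60
C2 = 183.8667 uM

183.8667 uM


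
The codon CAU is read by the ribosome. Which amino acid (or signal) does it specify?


Standard genetic code lookup.
Codon CAU -> His

His


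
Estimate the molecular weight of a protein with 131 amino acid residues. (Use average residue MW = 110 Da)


MW = n_residues * 110 Da
MW = 131 * 110
MW = 14410 Da

14410 Da


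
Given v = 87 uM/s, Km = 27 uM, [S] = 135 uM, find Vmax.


Vmax = v * (Km + [S]) / [S]
Vmax = 87 * (27 + 135) / 135
Vmax = 104.4 uM/s

104.4 uM/s


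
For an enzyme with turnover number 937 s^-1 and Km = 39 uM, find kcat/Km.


Catalytic efficiency = kcat / Km
= 937 / 39
= 24.0256 uM^-1*s^-1

24.0256 uM^-1*s^-1


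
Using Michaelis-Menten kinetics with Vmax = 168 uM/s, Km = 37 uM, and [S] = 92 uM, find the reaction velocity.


v = Vmax * [S] / (Km + [S])
v = 168 * 92 / (37 + 92)
v = 119.814 uM/s

119.814 uM/s


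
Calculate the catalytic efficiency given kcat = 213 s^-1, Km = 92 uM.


Catalytic efficiency = kcat / Km
= 213 / 92
= 2.3152 uM^-1*s^-1

2.3152 uM^-1*s^-1


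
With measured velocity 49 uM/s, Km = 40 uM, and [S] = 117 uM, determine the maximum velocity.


Vmax = v * (Km + [S]) / [S]
Vmax = 49 * (40 + 117) / 117
Vmax = 65.7521 uM/s

65.7521 uM/s


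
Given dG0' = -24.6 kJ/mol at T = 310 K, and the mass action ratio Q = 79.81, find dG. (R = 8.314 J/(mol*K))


dG = dG0' + RT * ln(Q) / 1000
dG = -24.6 + 8.314 * 310 * ln(79.81) / 1000
dG = -13.3122 kJ/mol

-13.3122 kJ/mol


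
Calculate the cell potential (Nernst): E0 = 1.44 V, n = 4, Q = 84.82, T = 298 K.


E = E0 - (RT/nF) * ln(Q)
E = 1.44 - (8.314 * 298 / (4 * 96485)) * ln(84.82)
E = 1.4115 V

1.4115 V


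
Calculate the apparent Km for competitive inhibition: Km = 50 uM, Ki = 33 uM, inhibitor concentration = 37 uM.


Km_app = Km * (1 + [I]/Ki)
Km_app = 50 * (1 + 37/33)
Km_app = 106.0606 uM

106.0606 uM


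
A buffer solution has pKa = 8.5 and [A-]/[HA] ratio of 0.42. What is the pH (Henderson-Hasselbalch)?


pH = pKa + log10([A-]/[HA])
pH = 8.5 + log10(0.42)
pH = 8.1232

8.1232


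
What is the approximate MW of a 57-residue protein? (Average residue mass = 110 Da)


MW = n_residues * 110 Da
MW = 57 * 110
MW = 6270 Da

6270 Da


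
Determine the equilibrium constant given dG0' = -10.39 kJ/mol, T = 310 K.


Keq = exp(-dG0 * 1000 / (R * T))
Keq = exp(-(-10.39) * 1000 / (8.314 * 310))
Keq = 56.3334

56.3334


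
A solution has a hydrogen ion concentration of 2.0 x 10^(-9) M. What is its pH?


pH = -log10([H+])
pH = -log10(2.0 x 10^(-9))
pH = 8.699

8.699


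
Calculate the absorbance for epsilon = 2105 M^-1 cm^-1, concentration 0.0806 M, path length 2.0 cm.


A = epsilon * c * l
A = 2105 * 0.0806 * 2.0
A = 339.326

339.326


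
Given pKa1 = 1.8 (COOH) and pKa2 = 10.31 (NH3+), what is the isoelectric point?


pI = (pKa1 + pKa2) / 2
pI = (1.8 + 10.31) / 2
pI = 6.055

6.055


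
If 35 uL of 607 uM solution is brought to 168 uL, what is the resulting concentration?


C2 = C1 * V1 / V2
C2 = 607 * 35 / 168
C2 = 126.4583 uM

126.4583 uM


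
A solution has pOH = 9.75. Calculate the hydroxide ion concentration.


[OH-] = 10^(-pOH)
[OH-] = 10^(-9.75)
[OH-] = 1.778e-10 M

1.778e-10 M


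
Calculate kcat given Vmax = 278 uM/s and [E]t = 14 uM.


kcat = Vmax / [E]t
kcat = 278 / 14
kcat = 19.8571 s^-1

19.8571 s^-1


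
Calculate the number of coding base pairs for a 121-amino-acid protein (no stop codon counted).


Each amino acid = 1 codon = 3 bp
bp = 121 * 3 = 363 bp

363 bp


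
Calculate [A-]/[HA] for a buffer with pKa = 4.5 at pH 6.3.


[A-]/[HA] = 10^(pH - pKa)
= 10^(6.3 - 4.5)
= 63.0957

63.0957


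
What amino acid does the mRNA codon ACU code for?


Standard genetic code lookup.
Codon ACU -> Thr

Thr


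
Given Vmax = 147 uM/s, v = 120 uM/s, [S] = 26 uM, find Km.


Km = [S] * (Vmax - v) / v
Km = 26 * (147 - 120) / 120
Km = 5.85 uM

5.85 uM


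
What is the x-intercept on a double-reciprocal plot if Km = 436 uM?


x-intercept = -1/Km
= -1/436
= -0.0023 1/uM

-0.0023 1/uM


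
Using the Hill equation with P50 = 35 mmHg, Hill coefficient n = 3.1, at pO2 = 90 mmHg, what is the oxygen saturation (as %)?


Y = pO2^n / (P50^n + pO2^n)
Y = 90^3.1 / (35^3.1 + 90^3.1)
Y = 94.92%

94.92%


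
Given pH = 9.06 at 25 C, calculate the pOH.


pOH = 14 - pH
pOH = 14 - 9.06
pOH = 4.94

4.94


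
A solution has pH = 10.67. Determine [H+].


[H+] = 10^(-pH)
[H+] = 10^(-10.67)
[H+] = 2.138e-11 M

2.138e-11 M


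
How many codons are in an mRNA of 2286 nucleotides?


codons = nucleotides / 3
codons = 2286 / 3 = 762

762


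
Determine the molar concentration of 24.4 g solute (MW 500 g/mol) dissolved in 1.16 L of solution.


C = (mass / MW) / volume
C = (24.4 / 500) / 1.16
C = 0.0421 M

0.0421 M


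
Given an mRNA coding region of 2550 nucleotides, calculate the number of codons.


codons = nucleotides / 3
codons = 2550 / 3 = 850

850


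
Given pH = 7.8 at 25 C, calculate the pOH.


pOH = 14 - pH
pOH = 14 - 7.8
pOH = 6.2

6.2


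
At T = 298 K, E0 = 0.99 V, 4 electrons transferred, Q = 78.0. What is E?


E = E0 - (RT/nF) * ln(Q)
E = 0.99 - (8.314 * 298 / (4 * 96485)) * ln(78.0)
E = 0.962 V

0.962 V


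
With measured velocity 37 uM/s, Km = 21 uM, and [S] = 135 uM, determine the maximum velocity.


Vmax = v * (Km + [S]) / [S]
Vmax = 37 * (21 + 135) / 135
Vmax = 42.7556 uM/s

42.7556 uM/s


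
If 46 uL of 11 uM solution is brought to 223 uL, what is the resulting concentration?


C2 = C1 * V1 / V2
C2 = 11 * 46 / 223
C2 = 2.2691 uM

2.2691 uM


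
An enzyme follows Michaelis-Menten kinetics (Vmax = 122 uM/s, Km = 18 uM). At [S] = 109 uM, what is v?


v = Vmax * [S] / (Km + [S])
v = 122 * 109 / (18 + 109)
v = 104.7087 uM/s

104.7087 uM/s


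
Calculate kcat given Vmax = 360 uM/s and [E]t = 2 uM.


kcat = Vmax / [E]t
kcat = 360 / 2
kcat = 180.0 s^-1

180.0 s^-1


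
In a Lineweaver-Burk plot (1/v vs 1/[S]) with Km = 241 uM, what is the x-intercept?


x-intercept = -1/Km
= -1/241
= -0.0041 1/uM

-0.0041 1/uM


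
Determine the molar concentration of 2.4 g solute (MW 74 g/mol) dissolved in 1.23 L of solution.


C = (mass / MW) / volume
C = (2.4 / 74) / 1.23
C = 0.0264 M

0.0264 M


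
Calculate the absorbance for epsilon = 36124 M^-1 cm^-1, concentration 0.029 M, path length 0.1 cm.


A = epsilon * c * l
A = 36124 * 0.029 * 0.1
A = 104.7596

104.7596


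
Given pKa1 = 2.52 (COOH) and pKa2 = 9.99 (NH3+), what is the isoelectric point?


pI = (pKa1 + pKa2) / 2
pI = (2.52 + 9.99) / 2
pI = 6.255

6.255


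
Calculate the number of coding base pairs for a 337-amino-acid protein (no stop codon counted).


Each amino acid = 1 codon = 3 bp
bp = 337 * 3 = 1011 bp

1011 bp


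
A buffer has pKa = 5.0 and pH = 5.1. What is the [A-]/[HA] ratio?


[A-]/[HA] = 10^(pH - pKa)
= 10^(5.1 - 5.0)
= 1.2589

1.2589


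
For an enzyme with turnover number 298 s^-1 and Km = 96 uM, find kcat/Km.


Catalytic efficiency = kcat / Km
= 298 / 96
= 3.1042 uM^-1*s^-1

3.1042 uM^-1*s^-1


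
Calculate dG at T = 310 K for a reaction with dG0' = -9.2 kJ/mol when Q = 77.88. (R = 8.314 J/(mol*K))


dG = dG0' + RT * ln(Q) / 1000
dG = -9.2 + 8.314 * 310 * ln(77.88) / 1000
dG = 2.0248 kJ/mol

2.0248 kJ/mol


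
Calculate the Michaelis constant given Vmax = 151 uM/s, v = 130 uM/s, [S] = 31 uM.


Km = [S] * (Vmax - v) / v
Km = 31 * (151 - 130) / 130
Km = 5.0077 uM

5.0077 uM


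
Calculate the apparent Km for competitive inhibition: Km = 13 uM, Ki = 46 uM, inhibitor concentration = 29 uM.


Km_app = Km * (1 + [I]/Ki)
Km_app = 13 * (1 + 29/46)
Km_app = 21.1957 uM

21.1957 uM


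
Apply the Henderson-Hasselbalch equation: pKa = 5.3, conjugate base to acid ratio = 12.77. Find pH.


pH = pKa + log10([A-]/[HA])
pH = 5.3 + log10(12.77)
pH = 6.4062

6.4062


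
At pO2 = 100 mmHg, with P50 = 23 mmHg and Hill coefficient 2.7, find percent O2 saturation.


Y = pO2^n / (P50^n + pO2^n)
Y = 100^2.7 / (23^2.7 + 100^2.7)
Y = 98.14%

98.14%
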